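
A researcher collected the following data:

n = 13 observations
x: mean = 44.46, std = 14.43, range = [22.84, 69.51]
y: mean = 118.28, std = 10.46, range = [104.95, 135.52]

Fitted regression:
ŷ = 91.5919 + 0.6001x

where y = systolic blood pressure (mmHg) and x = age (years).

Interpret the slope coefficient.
For each additional year of age, predicted blood pressure increases by approximately 0.6001 mmHg.

β₁ = 0.6001 is the change in predicted blood pressure (mmHg) per additional year of age.

Interpretation:
- Age up by 1 year → predicted blood pressure increases by 0.6001 mmHg
- This is a linear approximation: the same per-unit change is assumed across the whole observed x range

(β₀ = 91.5919 is the fitted value at x = 0 and is not part of the slope interpretation.)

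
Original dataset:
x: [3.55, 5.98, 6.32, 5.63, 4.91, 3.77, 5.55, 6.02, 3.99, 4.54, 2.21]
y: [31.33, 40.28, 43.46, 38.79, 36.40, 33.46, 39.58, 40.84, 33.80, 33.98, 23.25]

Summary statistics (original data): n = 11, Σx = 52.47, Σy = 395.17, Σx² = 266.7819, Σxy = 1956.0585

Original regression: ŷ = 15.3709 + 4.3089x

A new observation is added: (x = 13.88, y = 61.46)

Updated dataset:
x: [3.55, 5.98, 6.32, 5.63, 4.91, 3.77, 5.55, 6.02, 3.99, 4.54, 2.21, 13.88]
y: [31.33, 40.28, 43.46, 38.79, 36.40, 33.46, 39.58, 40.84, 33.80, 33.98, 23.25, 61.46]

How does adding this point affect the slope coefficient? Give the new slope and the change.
New slope β₁ = 3.0714 versus 4.3089 before: a change of -1.2375 (-28.7%).

x = 13.88 lies well outside the original x-range [2.21, 6.32] (x̄ ≈ 4.77), so this observation has high leverage and can move the slope substantially.

Step 1: Update the sums with the new point (n goes from 11 to 12)
Σx  = 52.47 + 13.88 = 66.35
Σy  = 395.17 + 61.46 = 456.63
Σx² = 266.7819 + 13.88² = 266.7819 + 192.6544 = 459.4363
Σxy = 1956.0585 + 13.88×61.46 = 1956.0585 + 853.0648 = 2809.1233

Step 2: Recompute the slope with b₁ = (nΣxy − ΣxΣy) / (nΣx² − (Σx)²)
Numerator   = 12×2809.1233 − 66.35×456.63 = 33709.4796 − 30297.4005 = 3412.0791
Denominator = 12×459.4363 − 66.35² = 5513.2356 − 4402.3225 = 1110.9131
b₁(new) = 3412.0791 / 1110.9131 = 3.0714

(Same formula on the original sums: (11×1956.0585 − 52.47×395.17) / (11×266.7819 − 52.47²) = 782.0736 / 181.5000 = 4.3089, matching the given fit.)

Step 3: Change in slope
Δβ₁ = 3.0714 − 4.3089 = -1.2375
Relative change = -1.2375 / 4.3089 × 100% = -28.7%
→ the slope decreases when the point is added.

Because the point sits below the extension of the original line at a high-leverage x, it tilts the fit down.
In practice: check such a point for data-entry or measurement error.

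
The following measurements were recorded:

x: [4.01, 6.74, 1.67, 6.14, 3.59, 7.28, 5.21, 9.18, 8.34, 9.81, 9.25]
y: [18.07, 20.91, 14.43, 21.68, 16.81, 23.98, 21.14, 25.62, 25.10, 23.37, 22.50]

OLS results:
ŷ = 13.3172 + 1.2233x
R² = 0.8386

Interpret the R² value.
The model explains 83.86% of the variance in y (R² = 0.8386), leaving 16.14% unexplained; the fit is strong.

The coefficient of determination R² is the fraction of the total variation in y that the fitted line accounts for.

Here R² = 0.8386:
- Explained: 83.86% of the variation in y
- Unexplained (residual): 100% − 83.86% = 16.14%
- Rule of thumb (below 0.3 weak; 0.3 to below 0.7 moderate; 0.7 and above strong) → strong

Note: R² never decreases when predictors are added, so it should not be used alone to compare models of different size.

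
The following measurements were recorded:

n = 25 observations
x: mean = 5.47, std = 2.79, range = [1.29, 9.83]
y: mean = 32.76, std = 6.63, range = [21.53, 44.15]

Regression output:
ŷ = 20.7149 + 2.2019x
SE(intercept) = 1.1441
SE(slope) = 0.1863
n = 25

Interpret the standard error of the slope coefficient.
The slope 2.2019 is pinned down to within about ±0.1863 (one SE) by these data — relative uncertainty 8.5%, i.e. precise.

What SE measures:
- The standard error quantifies the sampling variability of the coefficient estimate
- It is the estimated standard deviation of β̂₁ across hypothetical repeated samples of the same size
- Smaller SE → more precise estimate

Relative precision:
- SE / |β̂₁| = 0.1863 / 2.2019 = 8.5%
- Rule of thumb (under 20%: precise; 20% to under 50%: moderately precise; 50% or more: imprecise) → precise

Link to interval estimation: a confidence interval for β₁ is β̂₁ ± t* × 0.1863, so SE sets the half-width per unit of t*.

What drives SE(β̂₁): wider spread of x values → smaller SE.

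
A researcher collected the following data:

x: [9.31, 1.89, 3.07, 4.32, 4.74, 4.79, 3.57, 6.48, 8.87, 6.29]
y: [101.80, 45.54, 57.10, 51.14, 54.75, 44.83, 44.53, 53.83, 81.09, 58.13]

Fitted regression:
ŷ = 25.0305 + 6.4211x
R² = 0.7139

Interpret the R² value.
About 71.39% of the variability in y is accounted for by the regression on x (R² = 0.7139) — a strong linear fit.

R² (coefficient of determination) measures the proportion of variance in y explained by the regression model.

Here R² = 0.7139:
- Explained: 71.39% of the variation in y
- Unexplained (residual): 100% − 71.39% = 28.61%
- Rule of thumb (below 0.3 weak; 0.3 to below 0.7 moderate; 0.7 and above strong) → strong

Note: R² says nothing about causation, and a high R² does not by itself mean the linear form is appropriate — check the residuals.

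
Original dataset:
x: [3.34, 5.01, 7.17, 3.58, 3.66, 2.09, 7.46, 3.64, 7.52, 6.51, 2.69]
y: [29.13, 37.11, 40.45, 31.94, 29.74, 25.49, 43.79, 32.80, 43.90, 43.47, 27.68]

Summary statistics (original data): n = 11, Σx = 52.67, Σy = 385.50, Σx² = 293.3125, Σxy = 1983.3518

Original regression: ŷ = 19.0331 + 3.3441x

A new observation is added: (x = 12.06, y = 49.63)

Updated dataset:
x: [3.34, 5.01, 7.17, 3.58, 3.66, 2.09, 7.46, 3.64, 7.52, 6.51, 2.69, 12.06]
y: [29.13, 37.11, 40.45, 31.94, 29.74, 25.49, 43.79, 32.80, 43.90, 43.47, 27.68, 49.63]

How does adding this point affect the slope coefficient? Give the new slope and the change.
The slope changes from 3.3441 to 2.6200 (change of -0.7241, or -21.7%).

The new point has HIGH LEVERAGE: x = 12.06 is far from the original mean x̄ = 52.67/11 ≈ 4.79 (original range [2.09, 7.52]).

Step 1: Update the sums with the new point (n goes from 11 to 12)
Σx  = 52.67 + 12.06 = 64.73
Σy  = 385.50 + 49.63 = 435.13
Σx² = 293.3125 + 12.06² = 293.3125 + 145.4436 = 438.7561
Σxy = 1983.3518 + 12.06×49.63 = 1983.3518 + 598.5378 = 2581.8896

Step 2: Recompute the slope with b₁ = (nΣxy − ΣxΣy) / (nΣx² − (Σx)²)
Numerator   = 12×2581.8896 − 64.73×435.13 = 30982.6752 − 28165.9649 = 2816.7103
Denominator = 12×438.7561 − 64.73² = 5265.0732 − 4189.9729 = 1075.1003
b₁(new) = 2816.7103 / 1075.1003 = 2.6200

(Same formula on the original sums: (11×1983.3518 − 52.67×385.50) / (11×293.3125 − 52.67²) = 1512.5848 / 452.3086 = 3.3441, matching the given fit.)

Step 3: Change in slope
Δβ₁ = 2.6200 − 3.3441 = -0.7241
Relative change = -0.7241 / 3.3441 × 100% = -21.7%
→ the slope decreases when the point is added.

A high-leverage point only changes the slope if it is off the original line; here y = 49.63 is below the original trend, so the slope decreases.
In practice: check such a point for data-entry or measurement error; refit with and without it and report both if conclusions differ.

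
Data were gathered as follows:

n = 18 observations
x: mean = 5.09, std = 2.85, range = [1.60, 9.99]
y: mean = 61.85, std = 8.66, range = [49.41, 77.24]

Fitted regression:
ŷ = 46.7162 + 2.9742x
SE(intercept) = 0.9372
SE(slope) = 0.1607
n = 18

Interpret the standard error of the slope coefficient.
SE(slope) = 0.1607 measures the uncertainty in the estimated slope. The coefficient is estimated precisely (SE/|β̂₁| = 5.4%).

SE(β̂₁) = s / √Sxx, where s is the residual standard deviation and Sxx = Σ(x − x̄)². It is the yardstick for how far β̂₁ = 2.9742 could plausibly be from the true slope.

Relative precision:
- SE / |β̂₁| = 0.1607 / 2.9742 = 5.4%
- Rule of thumb (under 20%: precise; 20% to under 50%: moderately precise; 50% or more: imprecise) → precise

Rough 95% range (±2 SE): 2.9742 ± 0.3214 → (2.6528, 3.2956).

What drives SE(β̂₁): more residual scatter → larger SE; wider spread of x values → smaller SE.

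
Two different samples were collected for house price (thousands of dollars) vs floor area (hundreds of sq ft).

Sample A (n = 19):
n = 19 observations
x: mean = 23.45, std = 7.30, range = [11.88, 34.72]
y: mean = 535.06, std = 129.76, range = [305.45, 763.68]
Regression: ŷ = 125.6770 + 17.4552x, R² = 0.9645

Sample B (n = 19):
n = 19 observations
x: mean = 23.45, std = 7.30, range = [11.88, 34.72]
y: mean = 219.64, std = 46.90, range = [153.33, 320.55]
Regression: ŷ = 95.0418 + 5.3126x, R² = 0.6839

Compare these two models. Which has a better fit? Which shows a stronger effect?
Model A has the better fit (R² = 0.9645 vs 0.6839). Model A shows the stronger effect (|β₁| = 17.4552 vs 5.3126).

Model Comparison:

Goodness of fit (R²):
- Model A: R² = 0.9645 → 96.45% of variance in house price explained
- Model B: R² = 0.6839 → 68.39% of variance in house price explained
- 0.9645 > 0.6839 → Model A has the better fit

Which has the larger per-hundred sq ft effect? (|β₁|)
- Model A: β₁ = 17.4552 → predicted house price rises 17.4552 thousand dollars per additional hundred sq ft of floor area
- Model B: β₁ = 5.3126 → predicted house price rises 5.3126 thousand dollars per additional hundred sq ft of floor area
- |17.4552| > |5.3126| → Model A shows the stronger marginal effect

Notes:
- A better fit (higher R²) doesn't necessarily mean a more important relationship.
- R² measures how tightly points cluster around the line; β₁ measures how steep the line is — they answer different questions.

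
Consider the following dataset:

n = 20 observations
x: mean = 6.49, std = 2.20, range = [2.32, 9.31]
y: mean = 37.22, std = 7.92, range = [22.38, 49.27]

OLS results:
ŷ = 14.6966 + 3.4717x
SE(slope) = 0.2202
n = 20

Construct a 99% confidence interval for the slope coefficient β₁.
The 99% CI for β₁ is (2.8379, 4.1055)

Confidence interval for the slope:

The 99% CI for β₁ is: β̂₁ ± t*(α/2, n-2) × SE(β̂₁)

Step 1: Find critical t-value
- Confidence level = 0.99
- Degrees of freedom = n - 2 = 20 - 2 = 18
- t*(α/2, 18) = 2.8784

Step 2: Calculate margin of error
Margin = 2.8784 × 0.2202 = 0.6338

Step 3: Construct interval
CI = 3.4717 ± 0.6338
CI = (2.8379, 4.1055)

Interpretation: intervals built this way capture the true β₁ in 99% of repeated samples; here the plausible range for the per-unit effect of x on y is 2.8379 to 4.1055.
Since 0 is outside the interval, a two-sided test at α = 0.01 would reject H₀: β₁ = 0.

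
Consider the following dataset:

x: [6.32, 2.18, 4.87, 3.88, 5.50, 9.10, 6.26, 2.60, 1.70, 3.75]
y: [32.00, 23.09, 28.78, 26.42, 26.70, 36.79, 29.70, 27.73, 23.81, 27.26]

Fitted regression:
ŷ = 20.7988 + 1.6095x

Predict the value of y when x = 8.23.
ŷ = 34.0450

Plug x = 8.23 into the fitted line:

ŷ = 20.7988 + 1.6095 × 8.23
ŷ = 20.7988 + 13.2462
ŷ = 34.0450

This is the fitted mean response at that x — an individual observation would come with a wider prediction interval.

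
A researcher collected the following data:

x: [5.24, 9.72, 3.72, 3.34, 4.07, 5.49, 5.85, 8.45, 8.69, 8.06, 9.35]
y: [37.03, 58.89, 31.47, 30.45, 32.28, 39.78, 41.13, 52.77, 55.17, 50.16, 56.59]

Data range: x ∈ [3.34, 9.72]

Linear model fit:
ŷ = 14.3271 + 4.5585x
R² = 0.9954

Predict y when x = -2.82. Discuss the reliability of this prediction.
ŷ = 1.4721, but this is extrapolation (below the data range [3.34, 9.72]) and may be unreliable.

Prediction calculation:
ŷ = 14.3271 + 4.5585 × (-2.82)
ŷ = 1.4721

Reliability:
- Data range: x ∈ [3.34, 9.72]
- Prediction point: x = -2.82 is 6.16 units below the observed range → this is EXTRAPOLATION, not interpolation

Why that matters here:
- The linear relationship may not hold outside the observed range
- The standard error of prediction grows with (x − x̄)², and x = -2.82 is far from x̄ = 6.54

Report the number if required, but flag clearly that it is an extrapolation.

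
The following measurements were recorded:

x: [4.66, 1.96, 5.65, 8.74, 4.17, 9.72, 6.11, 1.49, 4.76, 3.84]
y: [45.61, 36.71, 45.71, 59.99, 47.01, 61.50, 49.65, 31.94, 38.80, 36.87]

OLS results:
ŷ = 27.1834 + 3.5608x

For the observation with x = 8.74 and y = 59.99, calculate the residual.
Residual = 1.6852

The residual is the difference between the actual value and the predicted value:

Residual = y - ŷ

Step 1: Calculate predicted value
ŷ = 27.1834 + 3.5608 × 8.74
ŷ = 58.3048

Step 2: Calculate residual
Residual = 59.99 - 58.3048
Residual = 1.6852

Interpretation: the model underestimates the actual value by 1.6852 at this point (positive residual → observation lies above the fitted line).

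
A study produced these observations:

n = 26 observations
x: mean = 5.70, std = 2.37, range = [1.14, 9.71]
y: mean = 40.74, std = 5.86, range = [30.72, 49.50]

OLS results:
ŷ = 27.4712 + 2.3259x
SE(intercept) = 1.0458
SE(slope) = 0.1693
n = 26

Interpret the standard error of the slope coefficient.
SE(β̂₁) = 0.1693 is the estimated standard deviation of the slope estimate across repeated samples; relative to β̂₁ = 2.3259 that is 7.3%, a precise estimate.

What SE measures:
- The standard error quantifies the sampling variability of the coefficient estimate
- It is the estimated standard deviation of β̂₁ across hypothetical repeated samples of the same size
- Smaller SE → more precise estimate

Relative precision:
- SE / |β̂₁| = 0.1693 / 2.3259 = 7.3%
- Rule of thumb (under 20%: precise; 20% to under 50%: moderately precise; 50% or more: imprecise) → precise

Rough 95% range (±2 SE): 2.3259 ± 0.3386 → (1.9873, 2.6645).

What drives SE(β̂₁): more residual scatter → larger SE; wider spread of x values → smaller SE; larger n (here n = 26) → smaller SE.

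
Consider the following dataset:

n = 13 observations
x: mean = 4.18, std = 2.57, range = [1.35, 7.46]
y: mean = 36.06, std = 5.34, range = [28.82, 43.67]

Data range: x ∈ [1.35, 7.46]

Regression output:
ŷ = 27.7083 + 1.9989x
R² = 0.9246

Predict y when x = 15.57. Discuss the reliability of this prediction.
ŷ = 58.8312, but this is extrapolation (above the data range [1.35, 7.46]) and may be unreliable.

Prediction calculation:
ŷ = 27.7083 + 1.9989 × 15.57
ŷ = 58.8312

Reliability:
- Data range: x ∈ [1.35, 7.46]
- Prediction point: x = 15.57 is 8.11 units above the observed range → this is EXTRAPOLATION, not interpolation

Why that matters here:
- Real relationships often flatten, saturate, or turn nonlinear at extremes
- The linear relationship may not hold outside the observed range
- There are no observations near this x to validate the fitted line there

A defensible statement: 'if the linear trend continued to x = 15.57, y would be about 58.8312' — the premise is untested.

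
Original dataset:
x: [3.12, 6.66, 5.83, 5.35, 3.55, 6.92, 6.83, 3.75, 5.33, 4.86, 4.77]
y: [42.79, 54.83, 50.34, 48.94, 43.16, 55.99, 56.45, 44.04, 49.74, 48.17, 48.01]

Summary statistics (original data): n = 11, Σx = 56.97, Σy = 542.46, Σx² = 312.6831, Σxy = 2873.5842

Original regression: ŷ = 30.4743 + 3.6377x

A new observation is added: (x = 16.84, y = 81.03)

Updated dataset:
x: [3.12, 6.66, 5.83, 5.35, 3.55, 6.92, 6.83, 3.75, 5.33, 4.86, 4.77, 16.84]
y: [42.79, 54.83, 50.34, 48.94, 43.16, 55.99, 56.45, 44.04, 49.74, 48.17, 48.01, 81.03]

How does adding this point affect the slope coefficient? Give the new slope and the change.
The slope changes from 3.6377 to 2.8336 (change of -0.8041, or -22.1%).

x = 16.84 lies well outside the original x-range [3.12, 6.92] (x̄ ≈ 5.18), so this observation has high leverage and can move the slope substantially.

Step 1: Update the sums with the new point (n goes from 11 to 12)
Σx  = 56.97 + 16.84 = 73.81
Σy  = 542.46 + 81.03 = 623.49
Σx² = 312.6831 + 16.84² = 312.6831 + 283.5856 = 596.2687
Σxy = 2873.5842 + 16.84×81.03 = 2873.5842 + 1364.5452 = 4238.1294

Step 2: Recompute the slope with b₁ = (nΣxy − ΣxΣy) / (nΣx² − (Σx)²)
Numerator   = 12×4238.1294 − 73.81×623.49 = 50857.5528 − 46019.7969 = 4837.7559
Denominator = 12×596.2687 − 73.81² = 7155.2244 − 5447.9161 = 1707.3083
b₁(new) = 4837.7559 / 1707.3083 = 2.8336

(Same formula on the original sums: (11×2873.5842 − 56.97×542.46) / (11×312.6831 − 56.97²) = 705.4800 / 193.9332 = 3.6377, matching the given fit.)

Step 3: Change in slope
Δβ₁ = 2.8336 − 3.6377 = -0.8041
Relative change = -0.8041 / 3.6377 × 100% = -22.1%
→ the slope decreases when the point is added.

Because the point sits below the extension of the original line at a high-leverage x, it tilts the fit down.
In practice: investigate whether it comes from the same population as the rest of the sample; refit with and without it and report both if conclusions differ.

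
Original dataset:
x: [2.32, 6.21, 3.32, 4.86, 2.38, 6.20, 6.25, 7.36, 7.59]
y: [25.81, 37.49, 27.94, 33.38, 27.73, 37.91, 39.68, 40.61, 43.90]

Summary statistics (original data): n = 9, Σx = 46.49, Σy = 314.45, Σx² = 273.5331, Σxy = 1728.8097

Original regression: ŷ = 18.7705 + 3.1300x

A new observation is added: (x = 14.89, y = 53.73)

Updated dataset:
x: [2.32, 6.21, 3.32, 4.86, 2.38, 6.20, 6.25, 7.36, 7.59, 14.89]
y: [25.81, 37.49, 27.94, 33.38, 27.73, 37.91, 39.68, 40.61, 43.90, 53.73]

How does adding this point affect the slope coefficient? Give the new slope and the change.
New slope β₁ = 2.2698 versus 3.1300 before: a change of -0.8602 (-27.5%).

The new point has HIGH LEVERAGE: x = 14.89 is far from the original mean x̄ = 46.49/9 ≈ 5.17 (original range [2.32, 7.59]).

Step 1: Update the sums with the new point (n goes from 9 to 10)
Σx  = 46.49 + 14.89 = 61.38
Σy  = 314.45 + 53.73 = 368.18
Σx² = 273.5331 + 14.89² = 273.5331 + 221.7121 = 495.2452
Σxy = 1728.8097 + 14.89×53.73 = 1728.8097 + 800.0397 = 2528.8494

Step 2: Recompute the slope with b₁ = (nΣxy − ΣxΣy) / (nΣx² − (Σx)²)
Numerator   = 10×2528.8494 − 61.38×368.18 = 25288.4940 − 22598.8884 = 2689.6056
Denominator = 10×495.2452 − 61.38² = 4952.4520 − 3767.5044 = 1184.9476
b₁(new) = 2689.6056 / 1184.9476 = 2.2698

(Same formula on the original sums: (9×1728.8097 − 46.49×314.45) / (9×273.5331 − 46.49²) = 940.5068 / 300.4778 = 3.1300, matching the given fit.)

Step 3: Change in slope
Δβ₁ = 2.2698 − 3.1300 = -0.8602
Relative change = -0.8602 / 3.1300 × 100% = -27.5%
→ the slope decreases when the point is added.

Because the point sits below the extension of the original line at a high-leverage x, it tilts the fit down.
In practice: refit with and without it and report both if conclusions differ.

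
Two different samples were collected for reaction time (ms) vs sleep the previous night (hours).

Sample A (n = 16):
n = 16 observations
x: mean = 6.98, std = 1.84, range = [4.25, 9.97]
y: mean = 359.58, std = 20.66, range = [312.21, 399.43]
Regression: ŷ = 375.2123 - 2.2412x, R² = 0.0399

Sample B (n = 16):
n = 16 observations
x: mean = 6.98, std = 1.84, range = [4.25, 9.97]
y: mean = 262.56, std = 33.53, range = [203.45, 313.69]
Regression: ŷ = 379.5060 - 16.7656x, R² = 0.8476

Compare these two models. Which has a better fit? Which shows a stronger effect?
Model B has the better fit (R² = 0.8476 vs 0.0399). Model B shows the stronger effect (|β₁| = 16.7656 vs 2.2412).

Model Comparison:

Goodness of fit (R²):
- Model A: R² = 0.0399 → 3.99% of variance in reaction time explained
- Model B: R² = 0.8476 → 84.76% of variance in reaction time explained
- 0.8476 > 0.0399 → Model B has the better fit

Effect size (slope magnitude):
- Model A: β₁ = -2.2412 → predicted reaction time falls 2.2412 ms per additional hour of sleep
- Model B: β₁ = -16.7656 → predicted reaction time falls 16.7656 ms per additional hour of sleep
- |-2.2412| < |-16.7656| → Model B shows the stronger marginal effect

Note: R² measures how tightly points cluster around the line; β₁ measures how steep the line is — they answer different questions.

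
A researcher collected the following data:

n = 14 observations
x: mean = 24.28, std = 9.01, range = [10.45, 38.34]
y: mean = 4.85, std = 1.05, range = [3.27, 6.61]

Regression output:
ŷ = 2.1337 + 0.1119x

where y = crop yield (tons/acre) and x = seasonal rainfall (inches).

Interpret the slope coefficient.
For each additional inch of rainfall, predicted crop yield increases by approximately 0.1119 tons/acre.

The slope β₁ = 0.1119 gives the rate at which the fitted crop yield changes with rainfall.

Interpretation:
- Rainfall up by 1 inch → predicted crop yield increases by 0.1119 tons/acre
- This is a linear approximation: the same per-unit change is assumed across the whole observed x range
- The slope describes association in these data, not necessarily a causal effect

(β₀ = 2.1337 is the fitted value at x = 0 and is not part of the slope interpretation.)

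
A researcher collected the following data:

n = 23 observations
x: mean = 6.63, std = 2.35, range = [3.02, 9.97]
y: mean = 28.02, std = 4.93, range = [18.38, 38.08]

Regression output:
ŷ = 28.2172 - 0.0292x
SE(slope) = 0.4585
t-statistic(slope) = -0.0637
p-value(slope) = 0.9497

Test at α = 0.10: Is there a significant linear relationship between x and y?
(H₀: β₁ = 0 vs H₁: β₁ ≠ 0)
p-value = 0.9497 ≥ α = 0.10, so we fail to reject H₀. The relationship is not significant.

Hypothesis test for the slope coefficient:

H₀: β₁ = 0 (no linear relationship)
H₁: β₁ ≠ 0 (linear relationship exists)

Test statistic: t = β̂₁ / SE(β̂₁) = -0.0292 / 0.4585 = -0.0637

The p-value (0.9497) is the probability, under H₀, of a t-statistic at least as extreme as |t| = 0.0637 (two-sided, df = n − 2 = 21).

Decision rule: reject H₀ if p-value < α.
p-value = 0.9497 ≥ α = 0.10 → fail to reject H₀.

At α = 0.10 the data do not provide convincing evidence of a nonzero slope.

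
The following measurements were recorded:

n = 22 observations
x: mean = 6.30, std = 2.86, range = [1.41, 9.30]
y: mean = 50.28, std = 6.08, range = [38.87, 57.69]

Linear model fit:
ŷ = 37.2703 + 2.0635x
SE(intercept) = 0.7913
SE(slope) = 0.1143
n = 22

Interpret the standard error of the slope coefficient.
The slope 2.0635 is pinned down to within about ±0.1143 (one SE) by these data — relative uncertainty 5.5%, i.e. precise.

What SE measures:
- The standard error quantifies the sampling variability of the coefficient estimate
- It is the estimated standard deviation of β̂₁ across hypothetical repeated samples of the same size
- Smaller SE → more precise estimate

Relative precision:
- SE / |β̂₁| = 0.1143 / 2.0635 = 5.5%
- Rule of thumb (under 20%: precise; 20% to under 50%: moderately precise; 50% or more: imprecise) → precise

Link to interval estimation: a confidence interval for β₁ is β̂₁ ± t* × 0.1143, so SE sets the half-width per unit of t*.

What drives SE(β̂₁): larger n (here n = 22) → smaller SE.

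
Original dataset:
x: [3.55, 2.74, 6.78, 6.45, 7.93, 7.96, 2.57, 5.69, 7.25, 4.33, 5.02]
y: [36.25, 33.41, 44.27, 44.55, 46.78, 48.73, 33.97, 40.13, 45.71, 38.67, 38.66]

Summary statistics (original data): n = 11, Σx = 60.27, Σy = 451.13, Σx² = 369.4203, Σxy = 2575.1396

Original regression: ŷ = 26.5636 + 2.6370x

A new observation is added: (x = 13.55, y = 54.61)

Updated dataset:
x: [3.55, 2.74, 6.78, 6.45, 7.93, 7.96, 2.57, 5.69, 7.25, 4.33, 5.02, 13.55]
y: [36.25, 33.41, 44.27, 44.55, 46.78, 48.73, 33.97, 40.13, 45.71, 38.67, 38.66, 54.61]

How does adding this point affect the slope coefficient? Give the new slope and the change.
Adding the point moves β₁ from 2.6370 to 2.0622, i.e. it decreases by 0.5748 (-21.8%).

The new point has HIGH LEVERAGE: x = 13.55 is far from the original mean x̄ = 60.27/11 ≈ 5.48 (original range [2.57, 7.96]).

Step 1: Update the sums with the new point (n goes from 11 to 12)
Σx  = 60.27 + 13.55 = 73.82
Σy  = 451.13 + 54.61 = 505.74
Σx² = 369.4203 + 13.55² = 369.4203 + 183.6025 = 553.0228
Σxy = 2575.1396 + 13.55×54.61 = 2575.1396 + 739.9655 = 3315.1051

Step 2: Recompute the slope with b₁ = (nΣxy − ΣxΣy) / (nΣx² − (Σx)²)
Numerator   = 12×3315.1051 − 73.82×505.74 = 39781.2612 − 37333.7268 = 2447.5344
Denominator = 12×553.0228 − 73.82² = 6636.2736 − 5449.3924 = 1186.8812
b₁(new) = 2447.5344 / 1186.8812 = 2.0622

(Same formula on the original sums: (11×2575.1396 − 60.27×451.13) / (11×369.4203 − 60.27²) = 1136.9305 / 431.1504 = 2.6370, matching the given fit.)

Step 3: Change in slope
Δβ₁ = 2.0622 − 2.6370 = -0.5748
Relative change = -0.5748 / 2.6370 × 100% = -21.8%
→ the slope decreases when the point is added.

A high-leverage point only changes the slope if it is off the original line; here y = 54.61 is below the original trend, so the slope decreases.
In practice: check such a point for data-entry or measurement error; refit with and without it and report both if conclusions differ.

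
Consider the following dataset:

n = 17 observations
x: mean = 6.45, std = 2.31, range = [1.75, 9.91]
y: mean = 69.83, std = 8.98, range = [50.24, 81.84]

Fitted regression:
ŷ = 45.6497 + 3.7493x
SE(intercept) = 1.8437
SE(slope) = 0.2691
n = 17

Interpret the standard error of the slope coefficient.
SE(slope) = 0.2691 measures the uncertainty in the estimated slope. The coefficient is estimated precisely (SE/|β̂₁| = 7.2%).

SE(β̂₁) = 0.2691 says: if we drew many samples of n = 17 from the same population and refit each time, the fitted slopes would scatter with a standard deviation of roughly 0.2691 around the true β₁.

Relative precision:
- SE / |β̂₁| = 0.2691 / 3.7493 = 7.2%
- Rule of thumb (under 20%: precise; 20% to under 50%: moderately precise; 50% or more: imprecise) → precise

Link to interval estimation: a confidence interval for β₁ is β̂₁ ± t* × 0.2691, so SE sets the half-width per unit of t*.

What drives SE(β̂₁): more residual scatter → larger SE; larger n (here n = 17) → smaller SE; wider spread of x values → smaller SE.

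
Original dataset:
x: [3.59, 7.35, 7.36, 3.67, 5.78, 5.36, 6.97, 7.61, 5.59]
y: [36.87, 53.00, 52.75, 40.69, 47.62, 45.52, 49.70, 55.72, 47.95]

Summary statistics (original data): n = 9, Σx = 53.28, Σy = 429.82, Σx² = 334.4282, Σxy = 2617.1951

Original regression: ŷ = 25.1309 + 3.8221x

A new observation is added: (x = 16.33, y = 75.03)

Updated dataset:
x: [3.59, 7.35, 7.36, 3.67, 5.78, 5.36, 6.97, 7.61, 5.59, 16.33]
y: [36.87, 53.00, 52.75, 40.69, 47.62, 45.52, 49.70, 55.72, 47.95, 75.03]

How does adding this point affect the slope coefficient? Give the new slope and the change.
The slope changes from 3.8221 to 2.8159 (change of -1.0062, or -26.3%).

The new point has HIGH LEVERAGE: x = 16.33 is far from the original mean x̄ = 53.28/9 ≈ 5.92 (original range [3.59, 7.61]).

Step 1: Update the sums with the new point (n goes from 9 to 10)
Σx  = 53.28 + 16.33 = 69.61
Σy  = 429.82 + 75.03 = 504.85
Σx² = 334.4282 + 16.33² = 334.4282 + 266.6689 = 601.0971
Σxy = 2617.1951 + 16.33×75.03 = 2617.1951 + 1225.2399 = 3842.4350

Step 2: Recompute the slope with b₁ = (nΣxy − ΣxΣy) / (nΣx² − (Σx)²)
Numerator   = 10×3842.4350 − 69.61×504.85 = 38424.3500 − 35142.6085 = 3281.7415
Denominator = 10×601.0971 − 69.61² = 6010.9710 − 4845.5521 = 1165.4189
b₁(new) = 3281.7415 / 1165.4189 = 2.8159

(Same formula on the original sums: (9×2617.1951 − 53.28×429.82) / (9×334.4282 − 53.28²) = 653.9463 / 171.0954 = 3.8221, matching the given fit.)

Step 3: Change in slope
Δβ₁ = 2.8159 − 3.8221 = -1.0062
Relative change = -1.0062 / 3.8221 × 100% = -26.3%
→ the slope decreases when the point is added.

A high-leverage point only changes the slope if it is off the original line; here y = 75.03 is below the original trend, so the slope decreases.
In practice: examine leverage (hᵢ) and Cook's distance rather than deleting it automatically; refit with and without it and report both if conclusions differ.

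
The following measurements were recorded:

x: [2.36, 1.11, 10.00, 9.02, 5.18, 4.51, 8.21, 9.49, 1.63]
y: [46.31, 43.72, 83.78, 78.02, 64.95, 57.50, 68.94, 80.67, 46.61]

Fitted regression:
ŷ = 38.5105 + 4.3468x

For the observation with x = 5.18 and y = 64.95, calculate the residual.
Residual = 3.9231

The residual is the difference between the actual value and the predicted value:

Residual = y - ŷ

Step 1: Calculate predicted value
ŷ = 38.5105 + 4.3468 × 5.18
ŷ = 61.0269

Step 2: Calculate residual
Residual = 64.95 - 61.0269
Residual = 3.9231

Sign check: y > ŷ, so the point is above the line and the fit underestimates here.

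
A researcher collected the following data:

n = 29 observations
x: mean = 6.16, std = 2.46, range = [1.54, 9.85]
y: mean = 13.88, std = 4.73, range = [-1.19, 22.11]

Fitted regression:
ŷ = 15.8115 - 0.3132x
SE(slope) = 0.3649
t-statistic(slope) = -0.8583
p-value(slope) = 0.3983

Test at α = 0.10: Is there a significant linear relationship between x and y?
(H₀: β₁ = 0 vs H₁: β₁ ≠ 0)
Fail to reject H₀: p-value = 0.3983 ≥ α = 0.10. The linear relationship is not significant at the 10% level.

Hypothesis test for the slope coefficient:

H₀: β₁ = 0 (no linear relationship)
H₁: β₁ ≠ 0 (linear relationship exists)

Test statistic: t = β̂₁ / SE(β̂₁) = -0.3132 / 0.3649 = -0.8583

With df = 27, the two-sided p-value for |t| = 0.8583 is 0.3983.

Decision rule: reject H₀ if p-value < α.
p-value = 0.3983 ≥ α = 0.10 → fail to reject H₀.

Conclusion: the linear association between x and y is not significant at the 10% level.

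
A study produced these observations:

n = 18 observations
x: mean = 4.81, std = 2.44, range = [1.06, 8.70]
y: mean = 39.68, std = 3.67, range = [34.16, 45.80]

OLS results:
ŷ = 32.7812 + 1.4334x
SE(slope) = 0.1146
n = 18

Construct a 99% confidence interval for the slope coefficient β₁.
The 99% CI for β₁ is (1.0987, 1.7681)

Confidence interval for the slope:

The 99% CI for β₁ is: β̂₁ ± t*(α/2, n-2) × SE(β̂₁)

Step 1: Find critical t-value
- Confidence level = 0.99
- Degrees of freedom = n - 2 = 18 - 2 = 16
- t*(α/2, 16) = 2.9208

Step 2: Calculate margin of error
Margin = 2.9208 × 0.1146 = 0.3347

Step 3: Construct interval
CI = 1.4334 ± 0.3347
CI = (1.0987, 1.7681)

Interpretation: intervals built this way capture the true β₁ in 99% of repeated samples; here the plausible range for the per-unit effect of x on y is 1.0987 to 1.7681.
Since 0 is outside the interval, a two-sided test at α = 0.01 would reject H₀: β₁ = 0.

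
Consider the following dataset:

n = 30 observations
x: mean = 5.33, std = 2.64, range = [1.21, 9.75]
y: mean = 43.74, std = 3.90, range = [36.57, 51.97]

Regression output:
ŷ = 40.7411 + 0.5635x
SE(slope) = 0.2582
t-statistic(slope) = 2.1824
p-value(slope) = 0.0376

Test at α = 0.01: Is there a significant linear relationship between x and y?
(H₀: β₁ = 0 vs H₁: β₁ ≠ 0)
Fail to reject H₀: p-value = 0.0376 ≥ α = 0.01. The linear relationship is not significant at the 1% level.

Hypothesis test for the slope coefficient:

H₀: β₁ = 0 (no linear relationship)
H₁: β₁ ≠ 0 (linear relationship exists)

Test statistic: t = β̂₁ / SE(β̂₁) = 0.5635 / 0.2582 = 2.1824

With df = 28, the two-sided p-value for |t| = 2.1824 is 0.0376.

Decision rule: reject H₀ if p-value < α.
p-value = 0.0376 ≥ α = 0.01 → fail to reject H₀.

At α = 0.01 the data do not provide convincing evidence of a nonzero slope.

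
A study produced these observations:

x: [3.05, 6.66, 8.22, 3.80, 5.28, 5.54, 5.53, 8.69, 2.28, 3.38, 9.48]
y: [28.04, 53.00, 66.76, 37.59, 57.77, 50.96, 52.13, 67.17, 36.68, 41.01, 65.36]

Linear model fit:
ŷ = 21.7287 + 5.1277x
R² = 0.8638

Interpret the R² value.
The model explains 86.38% of the variance in y (R² = 0.8638), leaving 13.62% unexplained; the fit is strong.

R² (coefficient of determination) measures the proportion of variance in y explained by the regression model.

Here R² = 0.8638:
- Explained: 86.38% of the variation in y
- Unexplained (residual): 100% − 86.38% = 13.62%
- Rule of thumb (below 0.3 weak; 0.3 to below 0.7 moderate; 0.7 and above strong) → strong

Equivalently, for simple linear regression R² = r², so |r| = √0.8638 ≈ 0.9294.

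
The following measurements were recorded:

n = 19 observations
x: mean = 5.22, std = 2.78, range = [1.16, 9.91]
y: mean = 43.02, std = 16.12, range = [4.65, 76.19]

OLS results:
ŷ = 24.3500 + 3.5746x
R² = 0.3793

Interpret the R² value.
The model explains 37.93% of the variance in y (R² = 0.3793), leaving 62.07% unexplained; the fit is moderate.

R² = 1 − SS_res/SS_tot compares the residual scatter to the total scatter of y about its mean.

Here R² = 0.3793:
- Explained: 37.93% of the variation in y
- Unexplained (residual): 100% − 37.93% = 62.07%
- Rule of thumb (below 0.3 weak; 0.3 to below 0.7 moderate; 0.7 and above strong) → moderate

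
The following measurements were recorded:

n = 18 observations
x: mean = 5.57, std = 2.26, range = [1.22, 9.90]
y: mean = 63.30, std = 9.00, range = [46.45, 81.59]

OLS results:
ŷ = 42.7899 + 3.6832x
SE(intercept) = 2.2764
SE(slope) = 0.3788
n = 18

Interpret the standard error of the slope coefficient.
The slope 3.6832 is pinned down to within about ±0.3788 (one SE) by these data — relative uncertainty 10.3%, i.e. precise.

SE(β̂₁) = 0.3788 says: if we drew many samples of n = 18 from the same population and refit each time, the fitted slopes would scatter with a standard deviation of roughly 0.3788 around the true β₁.

Relative precision:
- SE / |β̂₁| = 0.3788 / 3.6832 = 10.3%
- Rule of thumb (under 20%: precise; 20% to under 50%: moderately precise; 50% or more: imprecise) → precise

Link to interval estimation: a confidence interval for β₁ is β̂₁ ± t* × 0.3788, so SE sets the half-width per unit of t*.

What drives SE(β̂₁): larger n (here n = 18) → smaller SE.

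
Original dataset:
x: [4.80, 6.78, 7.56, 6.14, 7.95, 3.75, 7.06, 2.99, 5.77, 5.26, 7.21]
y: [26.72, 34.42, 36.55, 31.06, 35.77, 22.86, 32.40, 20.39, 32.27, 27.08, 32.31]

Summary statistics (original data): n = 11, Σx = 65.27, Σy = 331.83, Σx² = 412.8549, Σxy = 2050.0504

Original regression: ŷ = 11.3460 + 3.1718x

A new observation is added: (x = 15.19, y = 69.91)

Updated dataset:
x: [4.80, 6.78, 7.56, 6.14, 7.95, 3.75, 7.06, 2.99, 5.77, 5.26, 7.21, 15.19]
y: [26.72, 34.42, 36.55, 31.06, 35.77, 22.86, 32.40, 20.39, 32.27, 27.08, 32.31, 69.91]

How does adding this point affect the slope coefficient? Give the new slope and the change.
The slope changes from 3.1718 to 4.0182 (change of +0.8464, or +26.7%).

The new point has HIGH LEVERAGE: x = 15.19 is far from the original mean x̄ = 65.27/11 ≈ 5.93 (original range [2.99, 7.95]).

Step 1: Update the sums with the new point (n goes from 11 to 12)
Σx  = 65.27 + 15.19 = 80.46
Σy  = 331.83 + 69.91 = 401.74
Σx² = 412.8549 + 15.19² = 412.8549 + 230.7361 = 643.5910
Σxy = 2050.0504 + 15.19×69.91 = 2050.0504 + 1061.9329 = 3111.9833

Step 2: Recompute the slope with b₁ = (nΣxy − ΣxΣy) / (nΣx² − (Σx)²)
Numerator   = 12×3111.9833 − 80.46×401.74 = 37343.7996 − 32324.0004 = 5019.7992
Denominator = 12×643.5910 − 80.46² = 7723.0920 − 6473.8116 = 1249.2804
b₁(new) = 5019.7992 / 1249.2804 = 4.0182

(Same formula on the original sums: (11×2050.0504 − 65.27×331.83) / (11×412.8549 − 65.27²) = 892.0103 / 281.2310 = 3.1718, matching the given fit.)

Step 3: Change in slope
Δβ₁ = 4.0182 − 3.1718 = +0.8464
Relative change = +0.8464 / 3.1718 × 100% = +26.7%
→ the slope increases when the point is added.

A high-leverage point only changes the slope if it is off the original line; here y = 69.91 is above the original trend, so the slope increases.
In practice: check such a point for data-entry or measurement error.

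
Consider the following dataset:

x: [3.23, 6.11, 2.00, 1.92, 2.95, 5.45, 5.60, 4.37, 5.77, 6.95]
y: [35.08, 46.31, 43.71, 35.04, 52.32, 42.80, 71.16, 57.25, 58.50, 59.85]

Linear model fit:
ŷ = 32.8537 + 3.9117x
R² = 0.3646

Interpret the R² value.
About 36.46% of the variability in y is accounted for by the regression on x (R² = 0.3646) — a moderate linear fit.

R² = 1 − SS_res/SS_tot compares the residual scatter to the total scatter of y about its mean.

Here R² = 0.3646:
- Explained: 36.46% of the variation in y
- Unexplained (residual): 100% − 36.46% = 63.54%
- Rule of thumb (below 0.3 weak; 0.3 to below 0.7 moderate; 0.7 and above strong) → moderate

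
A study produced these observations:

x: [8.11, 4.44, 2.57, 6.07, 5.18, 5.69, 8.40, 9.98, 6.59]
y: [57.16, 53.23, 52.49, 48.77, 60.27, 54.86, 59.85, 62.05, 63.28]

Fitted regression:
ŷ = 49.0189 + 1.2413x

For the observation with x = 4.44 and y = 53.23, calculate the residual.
Residual = -1.3003

The residual is the difference between the actual value and the predicted value:

Residual = y - ŷ

Step 1: Calculate predicted value
ŷ = 49.0189 + 1.2413 × 4.44
ŷ = 54.5303

Step 2: Calculate residual
Residual = 53.23 - 54.5303
Residual = -1.3003

The residual is negative, so the observed y = 53.23 sits below the regression line (the line overestimates it by 1.3003).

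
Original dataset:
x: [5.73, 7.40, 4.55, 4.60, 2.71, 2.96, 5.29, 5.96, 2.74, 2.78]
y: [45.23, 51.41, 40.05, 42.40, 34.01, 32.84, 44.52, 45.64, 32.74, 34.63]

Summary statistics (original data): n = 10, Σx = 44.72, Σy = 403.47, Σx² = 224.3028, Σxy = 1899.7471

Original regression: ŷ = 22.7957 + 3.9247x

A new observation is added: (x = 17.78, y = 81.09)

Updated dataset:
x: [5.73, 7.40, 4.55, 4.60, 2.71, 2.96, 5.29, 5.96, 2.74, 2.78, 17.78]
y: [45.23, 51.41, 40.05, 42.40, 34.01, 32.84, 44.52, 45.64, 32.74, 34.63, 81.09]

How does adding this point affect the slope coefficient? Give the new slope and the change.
New slope β₁ = 3.1748 versus 3.9247 before: a change of -0.7499 (-19.1%).

x = 17.78 lies well outside the original x-range [2.71, 7.40] (x̄ ≈ 4.47), so this observation has high leverage and can move the slope substantially.

Step 1: Update the sums with the new point (n goes from 10 to 11)
Σx  = 44.72 + 17.78 = 62.50
Σy  = 403.47 + 81.09 = 484.56
Σx² = 224.3028 + 17.78² = 224.3028 + 316.1284 = 540.4312
Σxy = 1899.7471 + 17.78×81.09 = 1899.7471 + 1441.7802 = 3341.5273

Step 2: Recompute the slope with b₁ = (nΣxy − ΣxΣy) / (nΣx² − (Σx)²)
Numerator   = 11×3341.5273 − 62.50×484.56 = 36756.8003 − 30285.0000 = 6471.8003
Denominator = 11×540.4312 − 62.50² = 5944.7432 − 3906.2500 = 2038.4932
b₁(new) = 6471.8003 / 2038.4932 = 3.1748

(Same formula on the original sums: (10×1899.7471 − 44.72×403.47) / (10×224.3028 − 44.72²) = 954.2926 / 243.1496 = 3.9247, matching the given fit.)

Step 3: Change in slope
Δβ₁ = 3.1748 − 3.9247 = -0.7499
Relative change = -0.7499 / 3.9247 × 100% = -19.1%
→ the slope decreases when the point is added.

Because the point sits below the extension of the original line at a high-leverage x, it tilts the fit down.
In practice: investigate whether it comes from the same population as the rest of the sample.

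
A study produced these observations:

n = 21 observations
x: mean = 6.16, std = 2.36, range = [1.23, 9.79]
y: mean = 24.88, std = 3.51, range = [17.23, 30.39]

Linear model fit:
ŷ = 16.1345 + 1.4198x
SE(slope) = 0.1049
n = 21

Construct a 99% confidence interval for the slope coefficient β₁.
The 99% CI for β₁ is (1.1197, 1.7199)

Confidence interval for the slope:

The 99% CI for β₁ is: β̂₁ ± t*(α/2, n-2) × SE(β̂₁)

Step 1: Find critical t-value
- Confidence level = 0.99
- Degrees of freedom = n - 2 = 21 - 2 = 19
- t*(α/2, 19) = 2.8609

Step 2: Calculate margin of error
Margin = 2.8609 × 0.1049 = 0.3001

Step 3: Construct interval
CI = 1.4198 ± 0.3001
CI = (1.1197, 1.7199)

Interpretation: intervals built this way capture the true β₁ in 99% of repeated samples; here the plausible range for the per-unit effect of x on y is 1.1197 to 1.7199.
Since 0 is outside the interval, a two-sided test at α = 0.01 would reject H₀: β₁ = 0.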